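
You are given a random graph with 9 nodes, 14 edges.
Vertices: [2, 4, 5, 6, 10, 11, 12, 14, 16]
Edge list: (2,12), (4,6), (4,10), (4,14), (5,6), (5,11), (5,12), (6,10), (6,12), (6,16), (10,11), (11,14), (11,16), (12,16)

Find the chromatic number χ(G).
Clique number ω(G) = 3 (lower bound: χ ≥ ω).
The clique on [4, 6, 10] has size 3, forcing χ ≥ 3, and the coloring below uses 3 colors, so χ(G) = 3.
A valid 3-coloring: color 1: [2, 6, 11]; color 2: [4, 12]; color 3: [5, 10, 14, 16].

χ(G) = 3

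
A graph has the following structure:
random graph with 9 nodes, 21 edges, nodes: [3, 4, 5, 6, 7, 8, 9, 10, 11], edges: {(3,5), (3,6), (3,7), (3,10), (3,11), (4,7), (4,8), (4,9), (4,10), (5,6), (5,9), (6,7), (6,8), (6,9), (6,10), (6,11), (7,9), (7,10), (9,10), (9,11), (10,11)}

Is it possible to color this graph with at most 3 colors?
No, G is not 3-colorable

The clique on vertices [4, 7, 9, 10] has size 4 > 3, so it alone needs 4 colors.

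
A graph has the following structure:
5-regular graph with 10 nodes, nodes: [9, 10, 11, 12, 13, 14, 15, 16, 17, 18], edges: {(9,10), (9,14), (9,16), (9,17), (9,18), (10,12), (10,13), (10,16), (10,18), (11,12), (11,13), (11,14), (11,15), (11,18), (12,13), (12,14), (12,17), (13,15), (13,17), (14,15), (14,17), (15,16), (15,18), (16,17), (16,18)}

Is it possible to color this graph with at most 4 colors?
Yes, G is 4-colorable

A valid 4-coloring: color 1: [10, 15, 17]; color 2: [9, 11]; color 3: [13, 14, 16]; color 4: [12, 18].
(χ(G) = 4 ≤ 4.)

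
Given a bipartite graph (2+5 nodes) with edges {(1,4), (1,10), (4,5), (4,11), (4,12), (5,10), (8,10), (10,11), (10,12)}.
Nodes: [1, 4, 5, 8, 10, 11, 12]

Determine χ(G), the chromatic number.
χ(G) = 2

Clique number ω(G) = 2 (lower bound: χ ≥ ω).
The graph is bipartite (no odd cycle), so 2 colors suffice: χ(G) = 2.
A valid 2-coloring: color 1: [4, 10]; color 2: [1, 5, 8, 11, 12].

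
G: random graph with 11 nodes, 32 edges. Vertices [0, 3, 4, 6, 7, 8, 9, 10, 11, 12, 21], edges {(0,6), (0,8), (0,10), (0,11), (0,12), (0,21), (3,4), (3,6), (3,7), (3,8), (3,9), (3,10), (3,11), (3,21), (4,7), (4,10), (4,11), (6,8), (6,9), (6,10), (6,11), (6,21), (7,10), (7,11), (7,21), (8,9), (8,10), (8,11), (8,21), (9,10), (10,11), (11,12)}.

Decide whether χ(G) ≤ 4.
No, G is not 4-colorable

The clique on vertices [0, 6, 8, 10, 11] has size 5 > 4, so it alone needs 5 colors.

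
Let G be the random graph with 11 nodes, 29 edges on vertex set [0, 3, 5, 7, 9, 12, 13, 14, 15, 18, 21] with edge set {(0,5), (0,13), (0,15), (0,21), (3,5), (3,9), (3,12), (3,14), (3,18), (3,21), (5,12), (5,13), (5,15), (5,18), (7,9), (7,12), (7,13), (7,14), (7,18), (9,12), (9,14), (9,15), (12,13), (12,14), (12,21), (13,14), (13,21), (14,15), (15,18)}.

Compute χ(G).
Clique number ω(G) = 4 (lower bound: χ ≥ ω).
The clique on [3, 9, 12, 14] has size 4, forcing χ ≥ 4, and the coloring below uses 4 colors, so χ(G) = 4.
A valid 4-coloring: color 1: [12, 15]; color 2: [0, 3, 7]; color 3: [5, 14, 21]; color 4: [9, 13, 18].

χ(G) = 4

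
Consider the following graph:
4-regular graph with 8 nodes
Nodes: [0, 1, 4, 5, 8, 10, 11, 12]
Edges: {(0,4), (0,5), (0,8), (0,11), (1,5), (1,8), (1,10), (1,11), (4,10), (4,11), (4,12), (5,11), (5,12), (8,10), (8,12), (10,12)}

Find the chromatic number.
χ(G) = 3

Clique number ω(G) = 3 (lower bound: χ ≥ ω).
The clique on [0, 4, 11] has size 3, forcing χ ≥ 3, and the coloring below uses 3 colors, so χ(G) = 3.
A valid 3-coloring: color 1: [10, 11]; color 2: [0, 1, 12]; color 3: [4, 5, 8].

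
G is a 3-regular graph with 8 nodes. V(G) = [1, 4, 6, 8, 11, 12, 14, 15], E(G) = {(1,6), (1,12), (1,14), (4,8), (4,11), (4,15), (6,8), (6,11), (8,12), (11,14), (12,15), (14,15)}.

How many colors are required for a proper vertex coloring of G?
χ(G) = 2

Clique number ω(G) = 2 (lower bound: χ ≥ ω).
The graph is bipartite (no odd cycle), so 2 colors suffice: χ(G) = 2.
A valid 2-coloring: color 1: [1, 8, 11, 15]; color 2: [4, 6, 12, 14].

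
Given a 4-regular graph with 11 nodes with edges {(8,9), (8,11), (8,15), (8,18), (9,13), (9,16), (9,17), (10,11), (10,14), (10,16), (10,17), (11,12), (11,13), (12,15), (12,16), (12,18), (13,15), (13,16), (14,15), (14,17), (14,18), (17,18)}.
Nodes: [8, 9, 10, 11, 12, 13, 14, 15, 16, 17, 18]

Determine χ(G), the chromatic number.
Clique number ω(G) = 3 (lower bound: χ ≥ ω).
The clique on [10, 14, 17] has size 3, forcing χ ≥ 3, and the coloring below uses 3 colors, so χ(G) = 3.
A valid 3-coloring: color 1: [8, 12, 13, 17]; color 2: [9, 10, 15, 18]; color 3: [11, 14, 16].

χ(G) = 3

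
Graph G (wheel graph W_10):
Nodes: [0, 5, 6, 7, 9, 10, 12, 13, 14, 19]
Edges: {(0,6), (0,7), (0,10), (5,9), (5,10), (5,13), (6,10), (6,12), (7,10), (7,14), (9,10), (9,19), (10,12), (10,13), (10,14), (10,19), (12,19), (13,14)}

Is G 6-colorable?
A valid 6-coloring: color 1: [10]; color 2: [0, 9, 12, 13]; color 3: [5, 6, 14, 19]; color 4: [7].
(χ(G) = 4 ≤ 6.)

Yes, G is 6-colorable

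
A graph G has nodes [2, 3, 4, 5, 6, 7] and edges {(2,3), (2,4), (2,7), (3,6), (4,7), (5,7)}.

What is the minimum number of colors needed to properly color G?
χ(G) = 3

Clique number ω(G) = 3 (lower bound: χ ≥ ω).
The clique on [2, 4, 7] has size 3, forcing χ ≥ 3, and the coloring below uses 3 colors, so χ(G) = 3.
A valid 3-coloring: color 1: [2, 5, 6]; color 2: [3, 7]; color 3: [4].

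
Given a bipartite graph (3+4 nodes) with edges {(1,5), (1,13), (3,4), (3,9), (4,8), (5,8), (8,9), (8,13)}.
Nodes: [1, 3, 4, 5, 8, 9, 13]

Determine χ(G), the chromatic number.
χ(G) = 2

Clique number ω(G) = 2 (lower bound: χ ≥ ω).
The graph is bipartite (no odd cycle), so 2 colors suffice: χ(G) = 2.
A valid 2-coloring: color 1: [1, 3, 8]; color 2: [4, 5, 9, 13].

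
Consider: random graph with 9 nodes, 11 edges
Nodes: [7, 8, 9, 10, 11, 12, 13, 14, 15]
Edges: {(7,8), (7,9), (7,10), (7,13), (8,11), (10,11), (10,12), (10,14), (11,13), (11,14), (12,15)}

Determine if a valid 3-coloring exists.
A valid 3-coloring: color 1: [8, 9, 10, 13, 15]; color 2: [7, 11, 12]; color 3: [14].
(χ(G) = 3 ≤ 3.)

Yes, G is 3-colorable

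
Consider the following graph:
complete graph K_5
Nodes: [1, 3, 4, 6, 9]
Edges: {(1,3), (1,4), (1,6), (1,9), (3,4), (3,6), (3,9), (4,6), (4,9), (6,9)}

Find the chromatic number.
χ(G) = 5

Clique number ω(G) = 5 (lower bound: χ ≥ ω).
The clique on [1, 3, 4, 6, 9] has size 5, forcing χ ≥ 5, and the coloring below uses 5 colors, so χ(G) = 5.
A valid 5-coloring: color 1: [6]; color 2: [9]; color 3: [1]; color 4: [3]; color 5: [4].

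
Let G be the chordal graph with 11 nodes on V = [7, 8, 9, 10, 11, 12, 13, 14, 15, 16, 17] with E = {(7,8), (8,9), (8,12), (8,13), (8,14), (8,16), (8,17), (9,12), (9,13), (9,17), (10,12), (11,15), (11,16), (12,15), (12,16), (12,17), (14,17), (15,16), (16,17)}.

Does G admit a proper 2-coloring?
No, G is not 2-colorable

The clique on vertices [8, 12, 16, 17] has size 4 > 2, so it alone needs 4 colors.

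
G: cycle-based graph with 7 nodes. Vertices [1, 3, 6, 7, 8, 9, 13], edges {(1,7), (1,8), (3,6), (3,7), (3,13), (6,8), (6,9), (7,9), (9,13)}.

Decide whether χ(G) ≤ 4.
Yes, G is 4-colorable

A valid 4-coloring: color 1: [6, 7, 13]; color 2: [1, 3, 9]; color 3: [8].
(χ(G) = 3 ≤ 4.)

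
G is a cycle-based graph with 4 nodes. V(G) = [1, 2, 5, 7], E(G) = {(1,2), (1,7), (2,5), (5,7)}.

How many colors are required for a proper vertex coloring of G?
Clique number ω(G) = 2 (lower bound: χ ≥ ω).
The graph is bipartite (no odd cycle), so 2 colors suffice: χ(G) = 2.
A valid 2-coloring: color 1: [1, 5]; color 2: [2, 7].

χ(G) = 2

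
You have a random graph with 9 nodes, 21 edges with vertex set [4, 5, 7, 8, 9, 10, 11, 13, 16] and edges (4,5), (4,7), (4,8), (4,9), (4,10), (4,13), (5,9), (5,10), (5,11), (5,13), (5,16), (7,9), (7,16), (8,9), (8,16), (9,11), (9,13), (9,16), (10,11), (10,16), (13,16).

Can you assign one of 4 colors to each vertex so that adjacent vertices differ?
Yes, G is 4-colorable

A valid 4-coloring: color 1: [9, 10]; color 2: [4, 11, 16]; color 3: [5, 7, 8]; color 4: [13].
(χ(G) = 4 ≤ 4.)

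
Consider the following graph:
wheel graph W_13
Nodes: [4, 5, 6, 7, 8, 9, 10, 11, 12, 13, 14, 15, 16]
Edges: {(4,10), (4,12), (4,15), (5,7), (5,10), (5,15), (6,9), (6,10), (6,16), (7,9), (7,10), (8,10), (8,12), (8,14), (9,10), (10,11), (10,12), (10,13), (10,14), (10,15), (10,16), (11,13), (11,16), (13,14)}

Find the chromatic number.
χ(G) = 3

Clique number ω(G) = 3 (lower bound: χ ≥ ω).
The clique on [4, 10, 12] has size 3, forcing χ ≥ 3, and the coloring below uses 3 colors, so χ(G) = 3.
A valid 3-coloring: color 1: [10]; color 2: [6, 7, 11, 12, 14, 15]; color 3: [4, 5, 8, 9, 13, 16].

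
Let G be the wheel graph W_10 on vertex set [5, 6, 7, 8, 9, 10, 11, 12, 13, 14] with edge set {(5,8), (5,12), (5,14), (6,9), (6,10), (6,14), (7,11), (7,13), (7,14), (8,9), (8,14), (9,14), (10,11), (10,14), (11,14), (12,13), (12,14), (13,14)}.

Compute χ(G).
χ(G) = 4

Clique number ω(G) = 3 (lower bound: χ ≥ ω).
Odd cycle [10, 11, 7, 13, 12, 5, 8, 9, 6] needs 3 colors (χ ≥ 3).
Vertex 14 is adjacent to every vertex of [5, 6, 7, 8, 9, 10, 11, 12, 13], which already need 3 colors among themselves, so 14 needs a new color (χ ≥ 4).
The coloring below uses 4 colors, so χ(G) = 4.
A valid 4-coloring: color 1: [14]; color 2: [7, 9, 10, 12]; color 3: [5, 6, 11, 13]; color 4: [8].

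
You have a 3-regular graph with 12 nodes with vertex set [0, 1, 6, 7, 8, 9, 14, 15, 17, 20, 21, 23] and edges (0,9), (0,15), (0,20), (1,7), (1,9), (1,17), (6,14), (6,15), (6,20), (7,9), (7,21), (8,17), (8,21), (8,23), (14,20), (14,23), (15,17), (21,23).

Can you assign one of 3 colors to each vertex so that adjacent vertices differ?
A valid 3-coloring: color 1: [9, 14, 15, 21]; color 2: [0, 6, 7, 17, 23]; color 3: [1, 8, 20].
(χ(G) = 3 ≤ 3.)

Yes, G is 3-colorable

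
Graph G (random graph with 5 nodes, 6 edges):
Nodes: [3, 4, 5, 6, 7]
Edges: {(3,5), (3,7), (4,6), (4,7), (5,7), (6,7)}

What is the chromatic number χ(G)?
Clique number ω(G) = 3 (lower bound: χ ≥ ω).
The clique on [3, 5, 7] has size 3, forcing χ ≥ 3, and the coloring below uses 3 colors, so χ(G) = 3.
A valid 3-coloring: color 1: [7]; color 2: [3, 4]; color 3: [5, 6].

χ(G) = 3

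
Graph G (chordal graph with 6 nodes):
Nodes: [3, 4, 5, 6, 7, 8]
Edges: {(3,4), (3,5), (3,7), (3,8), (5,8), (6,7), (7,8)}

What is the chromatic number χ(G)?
χ(G) = 3

Clique number ω(G) = 3 (lower bound: χ ≥ ω).
The clique on [3, 5, 8] has size 3, forcing χ ≥ 3, and the coloring below uses 3 colors, so χ(G) = 3.
A valid 3-coloring: color 1: [3, 6]; color 2: [4, 5, 7]; color 3: [8].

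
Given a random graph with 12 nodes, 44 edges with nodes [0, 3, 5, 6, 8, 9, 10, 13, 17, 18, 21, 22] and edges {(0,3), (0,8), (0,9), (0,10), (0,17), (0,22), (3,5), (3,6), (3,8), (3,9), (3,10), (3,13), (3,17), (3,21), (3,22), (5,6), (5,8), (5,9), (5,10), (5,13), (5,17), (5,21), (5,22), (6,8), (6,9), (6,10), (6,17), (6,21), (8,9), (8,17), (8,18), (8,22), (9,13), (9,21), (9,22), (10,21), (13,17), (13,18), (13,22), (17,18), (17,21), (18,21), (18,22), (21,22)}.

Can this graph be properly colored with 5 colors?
Yes, G is 5-colorable

A valid 5-coloring: color 1: [3, 18]; color 2: [0, 5]; color 3: [8, 13, 21]; color 4: [6, 22]; color 5: [9, 10, 17].
(χ(G) = 5 ≤ 5.)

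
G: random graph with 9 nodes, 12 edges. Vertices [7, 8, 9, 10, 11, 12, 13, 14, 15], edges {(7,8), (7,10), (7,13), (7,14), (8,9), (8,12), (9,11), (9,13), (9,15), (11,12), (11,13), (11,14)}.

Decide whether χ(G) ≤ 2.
The clique on vertices [9, 11, 13] has size 3 > 2, so it alone needs 3 colors.

No, G is not 2-colorable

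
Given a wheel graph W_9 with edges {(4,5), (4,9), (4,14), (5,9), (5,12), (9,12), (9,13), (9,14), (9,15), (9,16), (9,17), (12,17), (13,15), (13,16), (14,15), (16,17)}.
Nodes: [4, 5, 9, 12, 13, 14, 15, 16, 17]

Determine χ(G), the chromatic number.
χ(G) = 3

Clique number ω(G) = 3 (lower bound: χ ≥ ω).
The clique on [4, 5, 9] has size 3, forcing χ ≥ 3, and the coloring below uses 3 colors, so χ(G) = 3.
A valid 3-coloring: color 1: [9]; color 2: [4, 12, 15, 16]; color 3: [5, 13, 14, 17].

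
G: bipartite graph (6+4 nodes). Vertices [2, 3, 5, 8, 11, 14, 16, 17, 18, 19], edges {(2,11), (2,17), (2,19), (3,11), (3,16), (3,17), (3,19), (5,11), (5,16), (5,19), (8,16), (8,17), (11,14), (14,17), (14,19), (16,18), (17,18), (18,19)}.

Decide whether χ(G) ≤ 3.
Yes, G is 3-colorable

A valid 3-coloring: color 1: [11, 16, 17, 19]; color 2: [2, 3, 5, 8, 14, 18].
(χ(G) = 2 ≤ 3.)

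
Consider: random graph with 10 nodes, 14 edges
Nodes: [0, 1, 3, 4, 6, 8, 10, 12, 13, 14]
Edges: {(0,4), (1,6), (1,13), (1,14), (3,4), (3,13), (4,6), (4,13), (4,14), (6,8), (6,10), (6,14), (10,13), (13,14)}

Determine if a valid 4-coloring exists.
A valid 4-coloring: color 1: [0, 6, 12, 13]; color 2: [1, 4, 8, 10]; color 3: [3, 14].
(χ(G) = 3 ≤ 4.)

Yes, G is 4-colorable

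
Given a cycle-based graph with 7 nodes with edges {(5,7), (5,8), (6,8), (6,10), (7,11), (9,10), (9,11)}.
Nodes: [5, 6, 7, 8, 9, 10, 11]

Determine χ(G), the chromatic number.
Clique number ω(G) = 2 (lower bound: χ ≥ ω).
Odd cycle [10, 6, 8, 5, 7, 11, 9] needs 3 colors (χ ≥ 3).
The coloring below uses 3 colors, so χ(G) = 3.
A valid 3-coloring: color 1: [8, 10, 11]; color 2: [5, 6, 9]; color 3: [7].

χ(G) = 3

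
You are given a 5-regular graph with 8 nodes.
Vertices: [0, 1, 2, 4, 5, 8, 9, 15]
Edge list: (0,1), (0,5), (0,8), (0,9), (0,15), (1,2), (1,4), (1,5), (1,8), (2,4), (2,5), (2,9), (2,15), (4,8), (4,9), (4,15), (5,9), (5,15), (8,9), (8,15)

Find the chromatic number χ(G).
χ(G) = 4

Clique number ω(G) = 3 (lower bound: χ ≥ ω).
Odd cycle [5, 0, 8, 4, 2] needs 3 colors (χ ≥ 3).
Vertex 1 is adjacent to every vertex of [0, 2, 4, 5, 8], which already need 3 colors among themselves, so 1 needs a new color (χ ≥ 4).
The coloring below uses 4 colors, so χ(G) = 4.
A valid 4-coloring: color 1: [4, 5]; color 2: [1, 9, 15]; color 3: [2, 8]; color 4: [0].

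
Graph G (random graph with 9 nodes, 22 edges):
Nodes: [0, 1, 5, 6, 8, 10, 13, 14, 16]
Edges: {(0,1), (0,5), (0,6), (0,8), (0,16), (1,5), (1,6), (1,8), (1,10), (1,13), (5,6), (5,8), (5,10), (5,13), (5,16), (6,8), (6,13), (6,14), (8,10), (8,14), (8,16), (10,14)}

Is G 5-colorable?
A valid 5-coloring: color 1: [8, 13]; color 2: [5, 14]; color 3: [1, 16]; color 4: [6, 10]; color 5: [0].
(χ(G) = 5 ≤ 5.)

Yes, G is 5-colorable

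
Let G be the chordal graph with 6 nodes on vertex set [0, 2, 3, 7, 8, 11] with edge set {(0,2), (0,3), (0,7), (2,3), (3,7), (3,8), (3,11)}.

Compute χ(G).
χ(G) = 3

Clique number ω(G) = 3 (lower bound: χ ≥ ω).
The clique on [0, 2, 3] has size 3, forcing χ ≥ 3, and the coloring below uses 3 colors, so χ(G) = 3.
A valid 3-coloring: color 1: [3]; color 2: [0, 8, 11]; color 3: [2, 7].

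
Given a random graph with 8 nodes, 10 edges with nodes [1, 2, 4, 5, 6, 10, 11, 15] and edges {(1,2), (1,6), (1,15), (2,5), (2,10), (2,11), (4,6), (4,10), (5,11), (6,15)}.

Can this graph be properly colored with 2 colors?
The clique on vertices [2, 5, 11] has size 3 > 2, so it alone needs 3 colors.

No, G is not 2-colorable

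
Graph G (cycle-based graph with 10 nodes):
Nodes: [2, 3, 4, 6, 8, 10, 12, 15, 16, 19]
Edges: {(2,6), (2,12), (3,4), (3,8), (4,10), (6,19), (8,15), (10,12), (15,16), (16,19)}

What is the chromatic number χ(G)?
χ(G) = 2

Clique number ω(G) = 2 (lower bound: χ ≥ ω).
The graph is bipartite (no odd cycle), so 2 colors suffice: χ(G) = 2.
A valid 2-coloring: color 1: [4, 6, 8, 12, 16]; color 2: [2, 3, 10, 15, 19].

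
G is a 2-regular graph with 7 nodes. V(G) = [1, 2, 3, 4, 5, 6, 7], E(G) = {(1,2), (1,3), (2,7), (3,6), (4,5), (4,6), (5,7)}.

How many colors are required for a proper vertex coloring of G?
Clique number ω(G) = 2 (lower bound: χ ≥ ω).
Odd cycle [4, 5, 7, 2, 1, 3, 6] needs 3 colors (χ ≥ 3).
The coloring below uses 3 colors, so χ(G) = 3.
A valid 3-coloring: color 1: [2, 3, 4]; color 2: [1, 6, 7]; color 3: [5].

χ(G) = 3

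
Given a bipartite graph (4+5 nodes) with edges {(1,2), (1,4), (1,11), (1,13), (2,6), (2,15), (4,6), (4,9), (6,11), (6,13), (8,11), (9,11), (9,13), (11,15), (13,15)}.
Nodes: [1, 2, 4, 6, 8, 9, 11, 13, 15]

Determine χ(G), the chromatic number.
χ(G) = 2

Clique number ω(G) = 2 (lower bound: χ ≥ ω).
The graph is bipartite (no odd cycle), so 2 colors suffice: χ(G) = 2.
A valid 2-coloring: color 1: [2, 4, 11, 13]; color 2: [1, 6, 8, 9, 15].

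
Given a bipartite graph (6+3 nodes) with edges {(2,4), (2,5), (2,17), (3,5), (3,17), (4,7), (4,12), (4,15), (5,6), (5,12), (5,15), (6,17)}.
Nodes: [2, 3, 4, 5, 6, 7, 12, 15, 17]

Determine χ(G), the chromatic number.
Clique number ω(G) = 2 (lower bound: χ ≥ ω).
The graph is bipartite (no odd cycle), so 2 colors suffice: χ(G) = 2.
A valid 2-coloring: color 1: [4, 5, 17]; color 2: [2, 3, 6, 7, 12, 15].

χ(G) = 2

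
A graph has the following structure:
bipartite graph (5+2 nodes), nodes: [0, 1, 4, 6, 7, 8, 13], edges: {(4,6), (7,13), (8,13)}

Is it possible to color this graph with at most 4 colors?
A valid 4-coloring: color 1: [0, 1, 4, 13]; color 2: [6, 7, 8].
(χ(G) = 2 ≤ 4.)

Yes, G is 4-colorable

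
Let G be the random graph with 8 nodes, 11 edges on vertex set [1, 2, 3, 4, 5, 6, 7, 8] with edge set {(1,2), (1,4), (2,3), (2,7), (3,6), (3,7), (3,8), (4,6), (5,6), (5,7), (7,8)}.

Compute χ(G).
χ(G) = 3

Clique number ω(G) = 3 (lower bound: χ ≥ ω).
The clique on [3, 7, 8] has size 3, forcing χ ≥ 3, and the coloring below uses 3 colors, so χ(G) = 3.
A valid 3-coloring: color 1: [1, 3, 5]; color 2: [6, 7]; color 3: [2, 4, 8].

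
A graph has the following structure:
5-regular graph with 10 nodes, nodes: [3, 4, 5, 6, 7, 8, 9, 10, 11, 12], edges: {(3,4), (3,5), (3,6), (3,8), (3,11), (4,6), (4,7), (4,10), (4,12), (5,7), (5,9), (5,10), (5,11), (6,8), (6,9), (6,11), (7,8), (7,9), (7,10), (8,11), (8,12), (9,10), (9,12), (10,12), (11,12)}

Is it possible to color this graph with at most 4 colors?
A valid 4-coloring: color 1: [3, 7, 12]; color 2: [4, 9, 11]; color 3: [6, 10]; color 4: [5, 8].
(χ(G) = 4 ≤ 4.)

Yes, G is 4-colorable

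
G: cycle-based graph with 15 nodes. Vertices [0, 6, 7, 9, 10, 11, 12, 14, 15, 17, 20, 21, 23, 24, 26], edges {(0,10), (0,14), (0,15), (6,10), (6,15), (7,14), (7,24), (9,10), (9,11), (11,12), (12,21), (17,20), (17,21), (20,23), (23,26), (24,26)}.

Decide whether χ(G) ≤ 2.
Odd cycle [7, 24, 26, 23, 20, 17, 21, 12, 11, 9, 10, 0, 14] needs 3 colors (χ ≥ 3).
Hence χ(G) ≥ 3 > 2, so no proper 2-coloring exists.

No, G is not 2-colorable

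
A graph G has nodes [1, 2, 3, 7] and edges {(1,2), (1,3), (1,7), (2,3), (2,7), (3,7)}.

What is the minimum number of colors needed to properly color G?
Clique number ω(G) = 4 (lower bound: χ ≥ ω).
The clique on [1, 2, 3, 7] has size 4, forcing χ ≥ 4, and the coloring below uses 4 colors, so χ(G) = 4.
A valid 4-coloring: color 1: [3]; color 2: [2]; color 3: [7]; color 4: [1].

χ(G) = 4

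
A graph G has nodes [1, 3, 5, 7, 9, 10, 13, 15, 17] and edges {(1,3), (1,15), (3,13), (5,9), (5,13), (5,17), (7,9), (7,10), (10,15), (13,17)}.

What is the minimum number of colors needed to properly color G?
χ(G) = 3

Clique number ω(G) = 3 (lower bound: χ ≥ ω).
The clique on [5, 13, 17] has size 3, forcing χ ≥ 3, and the coloring below uses 3 colors, so χ(G) = 3.
A valid 3-coloring: color 1: [1, 9, 10, 13]; color 2: [3, 5, 7, 15]; color 3: [17].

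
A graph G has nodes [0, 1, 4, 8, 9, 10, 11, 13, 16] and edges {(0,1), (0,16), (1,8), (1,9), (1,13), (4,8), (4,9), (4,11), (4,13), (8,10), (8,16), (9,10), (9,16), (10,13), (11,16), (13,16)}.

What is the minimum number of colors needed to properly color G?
Clique number ω(G) = 2 (lower bound: χ ≥ ω).
The graph is bipartite (no odd cycle), so 2 colors suffice: χ(G) = 2.
A valid 2-coloring: color 1: [1, 4, 10, 16]; color 2: [0, 8, 9, 11, 13].

χ(G) = 2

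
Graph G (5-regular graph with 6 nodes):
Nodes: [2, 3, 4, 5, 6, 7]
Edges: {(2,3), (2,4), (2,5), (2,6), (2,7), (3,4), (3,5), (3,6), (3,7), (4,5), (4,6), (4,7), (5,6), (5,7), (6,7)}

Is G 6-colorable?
A valid 6-coloring: color 1: [5]; color 2: [3]; color 3: [7]; color 4: [6]; color 5: [2]; color 6: [4].
(χ(G) = 6 ≤ 6.)

Yes, G is 6-colorable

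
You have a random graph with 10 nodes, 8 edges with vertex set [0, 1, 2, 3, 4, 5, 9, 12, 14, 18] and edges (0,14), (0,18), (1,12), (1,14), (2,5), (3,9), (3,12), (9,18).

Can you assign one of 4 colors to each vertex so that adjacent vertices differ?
A valid 4-coloring: color 1: [0, 1, 4, 5, 9]; color 2: [2, 3, 14, 18]; color 3: [12].
(χ(G) = 3 ≤ 4.)

Yes, G is 4-colorable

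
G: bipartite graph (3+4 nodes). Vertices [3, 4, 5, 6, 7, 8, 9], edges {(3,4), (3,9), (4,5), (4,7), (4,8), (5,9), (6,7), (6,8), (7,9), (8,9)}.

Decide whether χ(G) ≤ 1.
Edge (8,9) forces its endpoints to differ, so 1 color is not enough.

No, G is not 1-colorable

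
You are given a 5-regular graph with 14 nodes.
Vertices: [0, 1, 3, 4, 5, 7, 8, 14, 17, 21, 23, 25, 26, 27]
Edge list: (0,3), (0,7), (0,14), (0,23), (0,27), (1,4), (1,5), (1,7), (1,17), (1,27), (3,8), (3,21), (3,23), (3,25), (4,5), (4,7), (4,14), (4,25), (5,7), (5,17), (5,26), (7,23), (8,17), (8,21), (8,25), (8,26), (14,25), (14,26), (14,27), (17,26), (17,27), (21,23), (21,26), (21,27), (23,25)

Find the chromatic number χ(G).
χ(G) = 4

Clique number ω(G) = 4 (lower bound: χ ≥ ω).
The clique on [1, 4, 5, 7] has size 4, forcing χ ≥ 4, and the coloring below uses 4 colors, so χ(G) = 4.
A valid 4-coloring: color 1: [5, 8, 14, 23]; color 2: [1, 3, 26]; color 3: [0, 4, 17, 21]; color 4: [7, 25, 27].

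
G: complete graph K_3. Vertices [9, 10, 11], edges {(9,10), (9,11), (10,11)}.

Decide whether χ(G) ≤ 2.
The clique on vertices [9, 10, 11] has size 3 > 2, so it alone needs 3 colors.

No, G is not 2-colorable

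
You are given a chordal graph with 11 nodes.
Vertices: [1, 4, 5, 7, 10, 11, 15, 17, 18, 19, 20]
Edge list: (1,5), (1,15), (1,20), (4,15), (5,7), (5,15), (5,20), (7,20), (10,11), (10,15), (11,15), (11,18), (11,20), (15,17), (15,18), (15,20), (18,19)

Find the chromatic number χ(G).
χ(G) = 4

Clique number ω(G) = 4 (lower bound: χ ≥ ω).
The clique on [1, 5, 15, 20] has size 4, forcing χ ≥ 4, and the coloring below uses 4 colors, so χ(G) = 4.
A valid 4-coloring: color 1: [7, 15, 19]; color 2: [4, 10, 17, 18, 20]; color 3: [5, 11]; color 4: [1].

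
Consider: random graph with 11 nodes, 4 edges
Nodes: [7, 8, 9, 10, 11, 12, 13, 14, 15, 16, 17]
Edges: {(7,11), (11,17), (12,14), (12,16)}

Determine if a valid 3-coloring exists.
A valid 3-coloring: color 1: [8, 9, 10, 11, 12, 13, 15]; color 2: [7, 14, 16, 17].
(χ(G) = 2 ≤ 3.)

Yes, G is 3-colorable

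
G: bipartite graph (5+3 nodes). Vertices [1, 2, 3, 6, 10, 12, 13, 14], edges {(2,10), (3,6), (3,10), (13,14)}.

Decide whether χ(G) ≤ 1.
Edge (2,10) forces its endpoints to differ, so 1 color is not enough.

No, G is not 1-colorable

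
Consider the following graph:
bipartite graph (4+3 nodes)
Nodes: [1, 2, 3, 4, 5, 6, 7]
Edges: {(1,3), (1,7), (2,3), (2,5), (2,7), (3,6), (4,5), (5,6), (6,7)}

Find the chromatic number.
Clique number ω(G) = 2 (lower bound: χ ≥ ω).
The graph is bipartite (no odd cycle), so 2 colors suffice: χ(G) = 2.
A valid 2-coloring: color 1: [1, 2, 4, 6]; color 2: [3, 5, 7].

χ(G) = 2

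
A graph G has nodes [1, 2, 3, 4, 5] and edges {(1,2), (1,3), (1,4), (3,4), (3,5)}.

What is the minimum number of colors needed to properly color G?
χ(G) = 3

Clique number ω(G) = 3 (lower bound: χ ≥ ω).
The clique on [1, 3, 4] has size 3, forcing χ ≥ 3, and the coloring below uses 3 colors, so χ(G) = 3.
A valid 3-coloring: color 1: [2, 3]; color 2: [1, 5]; color 3: [4].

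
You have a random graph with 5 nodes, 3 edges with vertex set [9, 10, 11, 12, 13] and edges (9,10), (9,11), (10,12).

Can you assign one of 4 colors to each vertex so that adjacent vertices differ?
Yes, G is 4-colorable

A valid 4-coloring: color 1: [9, 12, 13]; color 2: [10, 11].
(χ(G) = 2 ≤ 4.)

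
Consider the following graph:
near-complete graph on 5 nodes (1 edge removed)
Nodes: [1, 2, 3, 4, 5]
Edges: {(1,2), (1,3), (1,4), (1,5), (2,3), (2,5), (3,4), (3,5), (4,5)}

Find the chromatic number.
χ(G) = 4

Clique number ω(G) = 4 (lower bound: χ ≥ ω).
The clique on [1, 2, 3, 5] has size 4, forcing χ ≥ 4, and the coloring below uses 4 colors, so χ(G) = 4.
A valid 4-coloring: color 1: [5]; color 2: [3]; color 3: [1]; color 4: [2, 4].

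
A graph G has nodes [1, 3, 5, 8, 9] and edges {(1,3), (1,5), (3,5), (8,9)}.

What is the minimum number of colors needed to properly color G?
Clique number ω(G) = 3 (lower bound: χ ≥ ω).
The clique on [1, 3, 5] has size 3, forcing χ ≥ 3, and the coloring below uses 3 colors, so χ(G) = 3.
A valid 3-coloring: color 1: [3, 8]; color 2: [5, 9]; color 3: [1].

χ(G) = 3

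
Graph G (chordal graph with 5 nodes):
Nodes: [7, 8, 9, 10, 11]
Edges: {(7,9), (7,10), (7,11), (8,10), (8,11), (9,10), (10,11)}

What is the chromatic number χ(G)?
Clique number ω(G) = 3 (lower bound: χ ≥ ω).
The clique on [7, 9, 10] has size 3, forcing χ ≥ 3, and the coloring below uses 3 colors, so χ(G) = 3.
A valid 3-coloring: color 1: [10]; color 2: [7, 8]; color 3: [9, 11].

χ(G) = 3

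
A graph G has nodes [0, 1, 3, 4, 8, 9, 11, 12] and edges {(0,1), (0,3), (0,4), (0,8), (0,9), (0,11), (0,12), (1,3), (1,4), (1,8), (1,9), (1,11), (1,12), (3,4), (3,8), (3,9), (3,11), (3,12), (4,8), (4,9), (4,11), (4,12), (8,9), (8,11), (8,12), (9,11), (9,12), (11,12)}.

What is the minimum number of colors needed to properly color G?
Clique number ω(G) = 8 (lower bound: χ ≥ ω).
The clique on [0, 1, 3, 4, 8, 9, 11, 12] has size 8, forcing χ ≥ 8, and the coloring below uses 8 colors, so χ(G) = 8.
A valid 8-coloring: color 1: [12]; color 2: [9]; color 3: [0]; color 4: [11]; color 5: [3]; color 6: [1]; color 7: [4]; color 8: [8].

χ(G) = 8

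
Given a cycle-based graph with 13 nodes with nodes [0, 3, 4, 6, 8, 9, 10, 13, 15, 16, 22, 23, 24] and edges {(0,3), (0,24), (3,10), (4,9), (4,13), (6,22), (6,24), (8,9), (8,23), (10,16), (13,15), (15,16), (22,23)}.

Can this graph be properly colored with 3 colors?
Yes, G is 3-colorable

A valid 3-coloring: color 1: [3, 4, 8, 16, 22, 24]; color 2: [0, 6, 9, 10, 15, 23]; color 3: [13].
(χ(G) = 3 ≤ 3.)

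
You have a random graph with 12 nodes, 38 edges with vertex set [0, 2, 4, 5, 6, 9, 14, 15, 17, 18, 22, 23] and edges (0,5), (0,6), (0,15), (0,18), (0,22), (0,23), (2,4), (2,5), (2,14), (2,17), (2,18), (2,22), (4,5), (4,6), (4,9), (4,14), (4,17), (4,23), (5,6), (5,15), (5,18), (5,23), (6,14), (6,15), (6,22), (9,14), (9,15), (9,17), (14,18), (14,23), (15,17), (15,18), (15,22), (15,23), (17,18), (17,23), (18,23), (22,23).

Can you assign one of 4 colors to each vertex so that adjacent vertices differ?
No, G is not 4-colorable

The clique on vertices [0, 5, 15, 18, 23] has size 5 > 4, so it alone needs 5 colors.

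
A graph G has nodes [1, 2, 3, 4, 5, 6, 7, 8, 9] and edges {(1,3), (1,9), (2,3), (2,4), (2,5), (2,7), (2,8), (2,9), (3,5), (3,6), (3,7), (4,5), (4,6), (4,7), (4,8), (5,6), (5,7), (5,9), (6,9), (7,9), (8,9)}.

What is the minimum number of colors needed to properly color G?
Clique number ω(G) = 4 (lower bound: χ ≥ ω).
The clique on [2, 5, 7, 9] has size 4, forcing χ ≥ 4, and the coloring below uses 4 colors, so χ(G) = 4.
A valid 4-coloring: color 1: [3, 4, 9]; color 2: [1, 2, 6]; color 3: [5, 8]; color 4: [7].

χ(G) = 4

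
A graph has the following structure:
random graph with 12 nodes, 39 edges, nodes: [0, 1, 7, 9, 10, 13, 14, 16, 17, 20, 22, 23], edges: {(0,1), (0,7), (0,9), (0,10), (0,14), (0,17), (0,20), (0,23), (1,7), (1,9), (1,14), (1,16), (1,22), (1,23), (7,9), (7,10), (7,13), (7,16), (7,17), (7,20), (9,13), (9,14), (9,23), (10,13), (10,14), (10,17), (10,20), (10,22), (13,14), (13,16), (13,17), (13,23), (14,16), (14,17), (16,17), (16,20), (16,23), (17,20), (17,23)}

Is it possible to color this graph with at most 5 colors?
Yes, G is 5-colorable

A valid 5-coloring: color 1: [7, 14, 22, 23]; color 2: [9, 17]; color 3: [0, 16]; color 4: [1, 10]; color 5: [13, 20].
(χ(G) = 5 ≤ 5.)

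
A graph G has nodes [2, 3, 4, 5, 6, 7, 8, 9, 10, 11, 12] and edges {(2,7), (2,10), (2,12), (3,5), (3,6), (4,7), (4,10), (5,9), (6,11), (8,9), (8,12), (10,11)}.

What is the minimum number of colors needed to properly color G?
Clique number ω(G) = 2 (lower bound: χ ≥ ω).
Odd cycle [9, 5, 3, 6, 11, 10, 2, 12, 8] needs 3 colors (χ ≥ 3).
The coloring below uses 3 colors, so χ(G) = 3.
A valid 3-coloring: color 1: [3, 7, 9, 10, 12]; color 2: [2, 4, 5, 6, 8]; color 3: [11].

χ(G) = 3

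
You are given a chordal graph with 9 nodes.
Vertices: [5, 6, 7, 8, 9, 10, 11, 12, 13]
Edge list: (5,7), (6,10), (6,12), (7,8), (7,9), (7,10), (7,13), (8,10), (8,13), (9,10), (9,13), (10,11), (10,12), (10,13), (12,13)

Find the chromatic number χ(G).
χ(G) = 4

Clique number ω(G) = 4 (lower bound: χ ≥ ω).
The clique on [7, 8, 10, 13] has size 4, forcing χ ≥ 4, and the coloring below uses 4 colors, so χ(G) = 4.
A valid 4-coloring: color 1: [5, 10]; color 2: [6, 11, 13]; color 3: [7, 12]; color 4: [8, 9].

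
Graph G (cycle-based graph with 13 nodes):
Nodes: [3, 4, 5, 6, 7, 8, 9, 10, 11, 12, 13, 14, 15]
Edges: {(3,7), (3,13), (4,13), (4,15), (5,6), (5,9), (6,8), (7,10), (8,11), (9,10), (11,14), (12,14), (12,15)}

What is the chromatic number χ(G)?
Clique number ω(G) = 2 (lower bound: χ ≥ ω).
Odd cycle [4, 13, 3, 7, 10, 9, 5, 6, 8, 11, 14, 12, 15] needs 3 colors (χ ≥ 3).
The coloring below uses 3 colors, so χ(G) = 3.
A valid 3-coloring: color 1: [3, 4, 5, 8, 10, 12]; color 2: [6, 7, 9, 11, 13, 15]; color 3: [14].

χ(G) = 3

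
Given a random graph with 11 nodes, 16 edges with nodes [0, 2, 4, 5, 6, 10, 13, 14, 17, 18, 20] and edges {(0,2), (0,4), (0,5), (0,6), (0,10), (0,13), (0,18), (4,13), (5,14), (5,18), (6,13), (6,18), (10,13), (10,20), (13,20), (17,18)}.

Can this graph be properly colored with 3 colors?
Yes, G is 3-colorable

A valid 3-coloring: color 1: [0, 14, 17, 20]; color 2: [2, 13, 18]; color 3: [4, 5, 6, 10].
(χ(G) = 3 ≤ 3.)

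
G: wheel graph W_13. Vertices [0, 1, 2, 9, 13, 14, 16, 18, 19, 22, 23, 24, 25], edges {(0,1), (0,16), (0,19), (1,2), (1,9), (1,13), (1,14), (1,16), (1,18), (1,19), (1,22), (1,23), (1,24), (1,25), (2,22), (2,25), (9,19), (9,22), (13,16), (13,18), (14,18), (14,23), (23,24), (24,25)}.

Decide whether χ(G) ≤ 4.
Yes, G is 4-colorable

A valid 4-coloring: color 1: [1]; color 2: [0, 2, 9, 13, 14, 24]; color 3: [16, 18, 19, 22, 23, 25].
(χ(G) = 3 ≤ 4.)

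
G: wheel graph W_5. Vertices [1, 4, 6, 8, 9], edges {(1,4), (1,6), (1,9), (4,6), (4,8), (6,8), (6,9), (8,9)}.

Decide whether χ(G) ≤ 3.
Yes, G is 3-colorable

A valid 3-coloring: color 1: [6]; color 2: [1, 8]; color 3: [4, 9].
(χ(G) = 3 ≤ 3.)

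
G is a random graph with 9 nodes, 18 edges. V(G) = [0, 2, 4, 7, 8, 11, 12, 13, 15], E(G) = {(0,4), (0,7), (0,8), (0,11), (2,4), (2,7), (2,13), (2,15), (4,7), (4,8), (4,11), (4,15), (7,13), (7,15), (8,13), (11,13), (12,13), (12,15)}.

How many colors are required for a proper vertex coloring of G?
χ(G) = 4

Clique number ω(G) = 4 (lower bound: χ ≥ ω).
The clique on [2, 4, 7, 15] has size 4, forcing χ ≥ 4, and the coloring below uses 4 colors, so χ(G) = 4.
A valid 4-coloring: color 1: [4, 13]; color 2: [7, 8, 11, 12]; color 3: [0, 2]; color 4: [15].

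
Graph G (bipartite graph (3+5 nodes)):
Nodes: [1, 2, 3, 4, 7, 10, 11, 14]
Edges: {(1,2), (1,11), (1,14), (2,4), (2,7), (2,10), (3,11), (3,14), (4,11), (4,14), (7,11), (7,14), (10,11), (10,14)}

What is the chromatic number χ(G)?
Clique number ω(G) = 2 (lower bound: χ ≥ ω).
The graph is bipartite (no odd cycle), so 2 colors suffice: χ(G) = 2.
A valid 2-coloring: color 1: [2, 11, 14]; color 2: [1, 3, 4, 7, 10].

χ(G) = 2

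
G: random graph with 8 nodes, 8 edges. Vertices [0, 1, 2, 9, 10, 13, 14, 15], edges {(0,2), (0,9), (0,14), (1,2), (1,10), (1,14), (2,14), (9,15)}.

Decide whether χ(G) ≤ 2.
The clique on vertices [0, 2, 14] has size 3 > 2, so it alone needs 3 colors.

No, G is not 2-colorable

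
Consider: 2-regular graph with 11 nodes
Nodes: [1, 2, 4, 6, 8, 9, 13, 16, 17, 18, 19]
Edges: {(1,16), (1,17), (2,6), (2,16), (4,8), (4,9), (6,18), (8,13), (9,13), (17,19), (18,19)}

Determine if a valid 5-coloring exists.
Yes, G is 5-colorable

A valid 5-coloring: color 1: [1, 2, 4, 13, 18]; color 2: [6, 8, 9, 16, 19]; color 3: [17].
(χ(G) = 3 ≤ 5.)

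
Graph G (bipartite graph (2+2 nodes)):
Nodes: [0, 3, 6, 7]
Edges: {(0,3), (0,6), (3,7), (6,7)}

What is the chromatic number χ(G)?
χ(G) = 2

Clique number ω(G) = 2 (lower bound: χ ≥ ω).
The graph is bipartite (no odd cycle), so 2 colors suffice: χ(G) = 2.
A valid 2-coloring: color 1: [0, 7]; color 2: [3, 6].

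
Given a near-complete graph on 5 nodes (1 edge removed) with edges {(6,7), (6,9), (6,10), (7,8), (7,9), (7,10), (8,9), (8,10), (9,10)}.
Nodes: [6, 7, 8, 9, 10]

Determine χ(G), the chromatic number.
χ(G) = 4

Clique number ω(G) = 4 (lower bound: χ ≥ ω).
The clique on [7, 8, 9, 10] has size 4, forcing χ ≥ 4, and the coloring below uses 4 colors, so χ(G) = 4.
A valid 4-coloring: color 1: [9]; color 2: [7]; color 3: [10]; color 4: [6, 8].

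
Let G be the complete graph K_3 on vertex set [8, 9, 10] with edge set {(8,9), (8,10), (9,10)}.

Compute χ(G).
Clique number ω(G) = 3 (lower bound: χ ≥ ω).
The clique on [8, 9, 10] has size 3, forcing χ ≥ 3, and the coloring below uses 3 colors, so χ(G) = 3.
A valid 3-coloring: color 1: [10]; color 2: [9]; color 3: [8].

χ(G) = 3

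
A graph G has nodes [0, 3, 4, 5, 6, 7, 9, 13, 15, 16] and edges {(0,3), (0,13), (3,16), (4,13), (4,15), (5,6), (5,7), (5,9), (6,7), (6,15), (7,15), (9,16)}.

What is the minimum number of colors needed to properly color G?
χ(G) = 3

Clique number ω(G) = 3 (lower bound: χ ≥ ω).
The clique on [5, 6, 7] has size 3, forcing χ ≥ 3, and the coloring below uses 3 colors, so χ(G) = 3.
A valid 3-coloring: color 1: [0, 5, 15, 16]; color 2: [3, 7, 9, 13]; color 3: [4, 6].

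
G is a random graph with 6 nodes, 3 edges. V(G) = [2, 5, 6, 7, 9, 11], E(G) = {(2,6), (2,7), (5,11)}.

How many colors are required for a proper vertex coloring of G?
Clique number ω(G) = 2 (lower bound: χ ≥ ω).
The graph is bipartite (no odd cycle), so 2 colors suffice: χ(G) = 2.
A valid 2-coloring: color 1: [2, 9, 11]; color 2: [5, 6, 7].

χ(G) = 2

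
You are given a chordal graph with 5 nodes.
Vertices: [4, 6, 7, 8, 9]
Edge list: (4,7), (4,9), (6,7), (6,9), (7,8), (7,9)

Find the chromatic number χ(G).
Clique number ω(G) = 3 (lower bound: χ ≥ ω).
The clique on [4, 7, 9] has size 3, forcing χ ≥ 3, and the coloring below uses 3 colors, so χ(G) = 3.
A valid 3-coloring: color 1: [7]; color 2: [8, 9]; color 3: [4, 6].

χ(G) = 3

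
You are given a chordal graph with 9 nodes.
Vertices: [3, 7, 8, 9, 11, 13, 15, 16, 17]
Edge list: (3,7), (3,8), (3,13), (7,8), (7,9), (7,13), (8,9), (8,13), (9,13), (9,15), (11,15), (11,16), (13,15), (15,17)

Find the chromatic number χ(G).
χ(G) = 4

Clique number ω(G) = 4 (lower bound: χ ≥ ω).
The clique on [7, 8, 9, 13] has size 4, forcing χ ≥ 4, and the coloring below uses 4 colors, so χ(G) = 4.
A valid 4-coloring: color 1: [11, 13, 17]; color 2: [7, 15, 16]; color 3: [3, 9]; color 4: [8].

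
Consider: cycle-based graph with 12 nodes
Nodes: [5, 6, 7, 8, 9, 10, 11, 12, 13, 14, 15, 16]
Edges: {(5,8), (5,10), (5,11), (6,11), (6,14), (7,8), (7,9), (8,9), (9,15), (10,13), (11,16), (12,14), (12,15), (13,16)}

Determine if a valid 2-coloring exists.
No, G is not 2-colorable

The clique on vertices [7, 8, 9] has size 3 > 2, so it alone needs 3 colors.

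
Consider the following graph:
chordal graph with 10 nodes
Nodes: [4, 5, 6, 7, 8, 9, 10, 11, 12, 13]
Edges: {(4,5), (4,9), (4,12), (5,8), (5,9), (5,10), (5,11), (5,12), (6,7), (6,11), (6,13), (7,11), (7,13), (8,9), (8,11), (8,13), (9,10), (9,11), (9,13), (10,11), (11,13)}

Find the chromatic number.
Clique number ω(G) = 4 (lower bound: χ ≥ ω).
The clique on [8, 9, 11, 13] has size 4, forcing χ ≥ 4, and the coloring below uses 4 colors, so χ(G) = 4.
A valid 4-coloring: color 1: [4, 11]; color 2: [7, 9, 12]; color 3: [5, 13]; color 4: [6, 8, 10].

χ(G) = 4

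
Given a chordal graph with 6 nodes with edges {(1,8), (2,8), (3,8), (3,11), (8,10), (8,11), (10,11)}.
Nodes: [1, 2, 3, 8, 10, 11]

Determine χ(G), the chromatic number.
Clique number ω(G) = 3 (lower bound: χ ≥ ω).
The clique on [8, 10, 11] has size 3, forcing χ ≥ 3, and the coloring below uses 3 colors, so χ(G) = 3.
A valid 3-coloring: color 1: [8]; color 2: [1, 2, 11]; color 3: [3, 10].

χ(G) = 3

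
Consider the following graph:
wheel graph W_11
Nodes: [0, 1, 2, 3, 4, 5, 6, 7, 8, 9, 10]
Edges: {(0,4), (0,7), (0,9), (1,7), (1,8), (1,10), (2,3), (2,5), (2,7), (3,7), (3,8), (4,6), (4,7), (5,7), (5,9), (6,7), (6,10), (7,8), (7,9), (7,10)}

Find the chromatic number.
Clique number ω(G) = 3 (lower bound: χ ≥ ω).
The clique on [0, 7, 9] has size 3, forcing χ ≥ 3, and the coloring below uses 3 colors, so χ(G) = 3.
A valid 3-coloring: color 1: [7]; color 2: [2, 4, 8, 9, 10]; color 3: [0, 1, 3, 5, 6].

χ(G) = 3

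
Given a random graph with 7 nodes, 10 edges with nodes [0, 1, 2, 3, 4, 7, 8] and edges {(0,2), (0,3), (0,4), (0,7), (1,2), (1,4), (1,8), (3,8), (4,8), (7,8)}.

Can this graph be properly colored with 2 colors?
The clique on vertices [1, 4, 8] has size 3 > 2, so it alone needs 3 colors.

No, G is not 2-colorable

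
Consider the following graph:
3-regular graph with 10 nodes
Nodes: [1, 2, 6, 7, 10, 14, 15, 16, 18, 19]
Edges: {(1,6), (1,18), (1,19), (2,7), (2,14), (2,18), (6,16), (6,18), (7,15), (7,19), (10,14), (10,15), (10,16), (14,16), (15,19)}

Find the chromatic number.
χ(G) = 3

Clique number ω(G) = 3 (lower bound: χ ≥ ω).
The clique on [1, 6, 18] has size 3, forcing χ ≥ 3, and the coloring below uses 3 colors, so χ(G) = 3.
A valid 3-coloring: color 1: [2, 6, 10, 19]; color 2: [1, 7, 14]; color 3: [15, 16, 18].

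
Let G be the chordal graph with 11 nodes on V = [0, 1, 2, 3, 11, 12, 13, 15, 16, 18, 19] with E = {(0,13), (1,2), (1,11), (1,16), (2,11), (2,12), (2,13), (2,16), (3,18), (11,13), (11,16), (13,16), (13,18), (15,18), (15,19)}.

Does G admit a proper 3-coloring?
No, G is not 3-colorable

The clique on vertices [1, 2, 11, 16] has size 4 > 3, so it alone needs 4 colors.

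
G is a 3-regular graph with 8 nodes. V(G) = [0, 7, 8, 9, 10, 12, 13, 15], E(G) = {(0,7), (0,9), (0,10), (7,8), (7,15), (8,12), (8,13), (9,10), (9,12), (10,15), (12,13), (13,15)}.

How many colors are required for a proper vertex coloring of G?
Clique number ω(G) = 3 (lower bound: χ ≥ ω).
The clique on [0, 9, 10] has size 3, forcing χ ≥ 3, and the coloring below uses 3 colors, so χ(G) = 3.
A valid 3-coloring: color 1: [0, 12, 15]; color 2: [8, 10]; color 3: [7, 9, 13].

χ(G) = 3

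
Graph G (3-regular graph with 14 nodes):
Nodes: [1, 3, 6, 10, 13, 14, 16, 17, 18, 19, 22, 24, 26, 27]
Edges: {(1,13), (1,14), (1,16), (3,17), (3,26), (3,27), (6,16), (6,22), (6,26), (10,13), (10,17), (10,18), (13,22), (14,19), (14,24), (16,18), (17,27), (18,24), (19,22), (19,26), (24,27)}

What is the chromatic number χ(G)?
Clique number ω(G) = 3 (lower bound: χ ≥ ω).
The clique on [3, 17, 27] has size 3, forcing χ ≥ 3, and the coloring below uses 3 colors, so χ(G) = 3.
A valid 3-coloring: color 1: [1, 3, 10, 22, 24]; color 2: [13, 14, 16, 17, 26]; color 3: [6, 18, 19, 27].

χ(G) = 3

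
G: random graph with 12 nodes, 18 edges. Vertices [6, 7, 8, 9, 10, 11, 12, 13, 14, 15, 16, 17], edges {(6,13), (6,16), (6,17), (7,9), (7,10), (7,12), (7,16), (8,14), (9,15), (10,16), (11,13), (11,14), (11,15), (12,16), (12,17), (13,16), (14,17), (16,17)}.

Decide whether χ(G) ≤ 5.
Yes, G is 5-colorable

A valid 5-coloring: color 1: [8, 9, 11, 16]; color 2: [7, 13, 15, 17]; color 3: [6, 10, 12, 14].
(χ(G) = 3 ≤ 5.)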